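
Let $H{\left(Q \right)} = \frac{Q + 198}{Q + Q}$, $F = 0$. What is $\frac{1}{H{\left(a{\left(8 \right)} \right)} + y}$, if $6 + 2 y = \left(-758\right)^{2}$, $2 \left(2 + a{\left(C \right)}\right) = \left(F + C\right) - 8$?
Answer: $\frac{1}{287230} \approx 3.4815 \cdot 10^{-6}$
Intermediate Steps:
$a{\left(C \right)} = -6 + \frac{C}{2}$ ($a{\left(C \right)} = -2 + \frac{\left(0 + C\right) - 8}{2} = -2 + \frac{C - 8}{2} = -2 + \frac{-8 + C}{2} = -2 + \left(-4 + \frac{C}{2}\right) = -6 + \frac{C}{2}$)
$H{\left(Q \right)} = \frac{198 + Q}{2 Q}$
$y = 287279$ ($y = -3 + \frac{\left(-758\right)^{2}}{2} = -3 + \frac{1}{2} \cdot 574564 = -3 + 287282 = 287279$)
$\frac{1}{H{\left(a{\left(8 \right)} \right)} + y} = \frac{1}{\frac{198 + \left(-6 + \frac{1}{2} \cdot 8\right)}{2 \left(-6 + \frac{1}{2} \cdot 8\right)} + 287279} = \frac{1}{\frac{198 + \left(-6 + 4\right)}{2 \left(-6 + 4\right)} + 287279} = \frac{1}{\frac{198 - 2}{2 \left(-2\right)} + 287279} = \frac{1}{\frac{1}{2} \left(- \frac{1}{2}\right) 196 + 287279} = \frac{1}{-49 + 287279} = \frac{1}{287230}$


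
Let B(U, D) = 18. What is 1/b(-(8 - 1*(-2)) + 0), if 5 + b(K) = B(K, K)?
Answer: 1/13 ≈ 0.076923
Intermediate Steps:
b(K) = 13 (b(K) = -5 + 18 = 13)
1/b(-(8 - 1*(-2)) + 0) = 1/13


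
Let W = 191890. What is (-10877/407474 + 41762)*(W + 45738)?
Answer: 2021848132203154/203737 ≈ 9.9238e+9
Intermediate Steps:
(-10877/407474 + 41762)*(W + 45738) = (-10877/407474 + 41762)*(191890 + 45738) = (-10877*1/407474 + 41762)*237628 = (-10877/407474 + 41762)*237628 = (17016918311/407474)*237628 = 2021848132203154/203737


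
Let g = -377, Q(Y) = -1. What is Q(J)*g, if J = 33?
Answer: 377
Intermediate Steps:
Q(J)*g = -1*(-377) = 377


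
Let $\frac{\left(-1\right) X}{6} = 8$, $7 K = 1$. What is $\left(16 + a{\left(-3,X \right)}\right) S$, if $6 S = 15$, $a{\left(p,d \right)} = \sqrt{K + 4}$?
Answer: $40 + \frac{5 \sqrt{203}}{14} \approx 45.089$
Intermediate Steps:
$K = \frac{1}{7}$ ($K = \frac{1}{7} \cdot 1 = \frac{1}{7} \approx 0.14286$)
$X = -48$ ($X = \left(-6\right) 8 = -48$)
$a{\left(p,d \right)} = \frac{\sqrt{203}}{7}$ ($a{\left(p,d \right)} = \sqrt{\frac{1}{7} + 4} = \sqrt{\frac{29}{7}} = \frac{\sqrt{203}}{7}$)
$S = \frac{5}{2}$ ($S = \frac{1}{6} \cdot 15 = \frac{5}{2} \approx 2.5$)
$\left(16 + a{\left(-3,X \right)}\right) S = \left(16 + \frac{\sqrt{203}}{7}\right) \frac{5}{2} = 40 + \frac{5 \sqrt{203}}{14}$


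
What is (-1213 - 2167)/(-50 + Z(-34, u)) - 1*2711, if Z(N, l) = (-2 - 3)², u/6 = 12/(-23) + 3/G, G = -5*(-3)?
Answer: -12879/5 ≈ -2575.8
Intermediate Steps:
G = 15
u = -222/115 (u = 6*(12/(-23) + 3/15) = 6*(12*(-1/23) + 3*(1/15)) = 6*(-12/23 + ⅕) = 6*(-37/115) = -222/115 ≈ -1.9304)
Z(N, l) = 25 (Z(N, l) = (-5)² = 25)
(-1213 - 2167)/(-50 + Z(-34, u)) - 1*2711 = (-1213 - 2167)/(-50 + 25) - 1*2711 = -3380/(-25) - 2711 = -3380*(-1/25) - 2711 = 676/5 - 2711 = -12879/5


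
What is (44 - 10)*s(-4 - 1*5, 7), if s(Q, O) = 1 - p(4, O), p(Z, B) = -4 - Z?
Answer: 306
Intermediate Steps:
s(Q, O) = 9 (s(Q, O) = 1 - (-4 - 1*4) = 1 - (-4 - 4) = 1 - 1*(-8) = 1 + 8 = 9)
(44 - 10)*s(-4 - 1*5, 7) = (44 - 10)*9 = 34*9 = 306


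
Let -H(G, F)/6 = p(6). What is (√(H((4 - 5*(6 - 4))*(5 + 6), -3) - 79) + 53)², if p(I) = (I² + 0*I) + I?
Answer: (53 + I*√331)² ≈ 2478.0 + 1928.5*I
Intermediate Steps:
p(I) = I + I² (p(I) = (I² + 0) + I = I² + I = I + I²)
H(G, F) = -252 (H(G, F) = -36*(1 + 6) = -36*7 = -6*42 = -252)
(√(H((4 - 5*(6 - 4))*(5 + 6), -3) - 79) + 53)² = (√(-252 - 79) + 53)² = (√(-331) + 53)² = (I*√331 + 53)² = (53 + I*√331)²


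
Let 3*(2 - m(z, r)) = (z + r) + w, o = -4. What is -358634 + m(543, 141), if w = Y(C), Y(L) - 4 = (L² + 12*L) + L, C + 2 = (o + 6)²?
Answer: -1076614/3 ≈ -3.5887e+5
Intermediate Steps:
C = 2 (C = -2 + (-4 + 6)² = -2 + 2² = -2 + 4 = 2)
Y(L) = 4 + L² + 13*L (Y(L) = 4 + ((L² + 12*L) + L) = 4 + (L² + 13*L) = 4 + L² + 13*L)
w = 34 (w = 4 + 2² + 13*2 = 4 + 4 + 26 = 34)
m(z, r) = -28/3 - r/3 - z/3 (m(z, r) = 2 - ((z + r) + 34)/3 = 2 - ((r + z) + 34)/3 = 2 - (34 + r + z)/3 = 2 + (-34/3 - r/3 - z/3) = -28/3 - r/3 - z/3)
-358634 + m(543, 141) = -358634 + (-28/3 - ⅓*141 - ⅓*543) = -358634 + (-28/3 - 47 - 181) = -358634 - 712/3 = -1076614/3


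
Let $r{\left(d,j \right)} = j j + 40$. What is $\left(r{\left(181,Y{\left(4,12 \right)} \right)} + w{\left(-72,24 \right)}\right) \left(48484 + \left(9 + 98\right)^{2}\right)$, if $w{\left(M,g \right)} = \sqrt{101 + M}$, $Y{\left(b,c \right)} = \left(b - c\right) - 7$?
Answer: $15882245 + 59933 \sqrt{29} \approx 1.6205 \cdot 10^{7}$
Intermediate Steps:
$Y{\left(b,c \right)} = -7 + b - c$ ($Y{\left(b,c \right)} = \left(b - c\right) - 7 = -7 + b - c$)
$r{\left(d,j \right)} = 40 + j^{2}$ ($r{\left(d,j \right)} = j^{2} + 40 = 40 + j^{2}$)
$\left(r{\left(181,Y{\left(4,12 \right)} \right)} + w{\left(-72,24 \right)}\right) \left(48484 + \left(9 + 98\right)^{2}\right) = \left(\left(40 + \left(-7 + 4 - 12\right)^{2}\right) + \sqrt{101 - 72}\right) \left(48484 + \left(9 + 98\right)^{2}\right) = \left(\left(40 + \left(-7 + 4 - 12\right)^{2}\right) + \sqrt{29}\right) \left(48484 + 107^{2}\right) = \left(\left(40 + \left(-15\right)^{2}\right) + \sqrt{29}\right) \left(48484 + 11449\right) = \left(\left(40 + 225\right) + \sqrt{29}\right) 59933 = \left(265 + \sqrt{29}\right) 59933 = 15882245 + 59933 \sqrt{29}$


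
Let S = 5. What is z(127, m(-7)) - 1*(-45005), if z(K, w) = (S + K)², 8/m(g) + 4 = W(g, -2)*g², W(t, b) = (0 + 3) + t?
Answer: 62429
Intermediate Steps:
W(t, b) = 3 + t
m(g) = 8/(-4 + g²*(3 + g)) (m(g) = 8/(-4 + (3 + g)*g²) = 8/(-4 + g²*(3 + g)))
z(K, w) = (5 + K)²
z(127, m(-7)) - 1*(-45005) = (5 + 127)² - 1*(-45005) = 132² + 45005 = 17424 + 45005 = 62429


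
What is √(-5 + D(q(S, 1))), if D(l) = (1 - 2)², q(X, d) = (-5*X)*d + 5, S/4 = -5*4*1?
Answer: 2*I ≈ 2.0*I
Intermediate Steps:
S = -80 (S = 4*(-5*4*1) = 4*(-20*1) = 4*(-20) = -80)
q(X, d) = 5 - 5*X*d (q(X, d) = -5*X*d + 5 = 5 - 5*X*d)
D(l) = 1 (D(l) = (-1)² = 1)
√(-5 + D(q(S, 1))) = √(-5 + 1) = √(-4) = 2*I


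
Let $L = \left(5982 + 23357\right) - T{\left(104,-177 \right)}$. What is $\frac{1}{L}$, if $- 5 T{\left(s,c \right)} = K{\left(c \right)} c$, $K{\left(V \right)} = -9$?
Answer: $\frac{5}{148288} \approx 3.3718 \cdot 10^{-5}$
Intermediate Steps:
$T{\left(s,c \right)} = \frac{9 c}{5}$ ($T{\left(s,c \right)} = - \frac{\left(-9\right) c}{5} = \frac{9 c}{5}$)
$L = \frac{148288}{5}$ ($L = \left(5982 + 23357\right) - \frac{9}{5} \left(-177\right) = 29339 - - \frac{1593}{5} = 29339 + \frac{1593}{5} = \frac{148288}{5} \approx 29658.0$)
$\frac{1}{L} = \frac{1}{\frac{148288}{5}} = \frac{5}{148288}$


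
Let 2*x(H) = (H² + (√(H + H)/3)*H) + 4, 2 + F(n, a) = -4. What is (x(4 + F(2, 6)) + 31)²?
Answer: 11021/9 - 140*I/3 ≈ 1224.6 - 46.667*I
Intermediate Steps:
F(n, a) = -6 (F(n, a) = -2 - 4 = -6)
x(H) = 2 + H²/2 + √2*H^(3/2)/6 (x(H) = ((H² + (√(H + H)/3)*H) + 4)/2 = ((H² + (√(2*H)*(⅓))*H) + 4)/2 = ((H² + ((√2*√H)*(⅓))*H) + 4)/2 = ((H² + (√2*√H/3)*H) + 4)/2 = ((H² + √2*H^(3/2)/3) + 4)/2 = (4 + H² + √2*H^(3/2)/3)/2 = 2 + H²/2 + √2*H^(3/2)/6)
(x(4 + F(2, 6)) + 31)² = ((2 + (4 - 6)²/2 + √2*(4 - 6)^(3/2)/6) + 31)² = ((2 + (½)*(-2)² + √2*(-2)^(3/2)/6) + 31)² = ((2 + (½)*4 + √2*(-2*I*√2)/6) + 31)² = ((2 + 2 - 2*I/3) + 31)² = ((4 - 2*I/3) + 31)² = (35 - 2*I/3)²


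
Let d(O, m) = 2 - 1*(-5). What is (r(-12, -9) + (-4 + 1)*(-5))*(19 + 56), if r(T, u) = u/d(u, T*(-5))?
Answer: 7200/7 ≈ 1028.6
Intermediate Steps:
d(O, m) = 7 (d(O, m) = 2 + 5 = 7)
r(T, u) = u/7
(r(-12, -9) + (-4 + 1)*(-5))*(19 + 56) = ((⅐)*(-9) + (-4 + 1)*(-5))*(19 + 56) = (-9/7 - 3*(-5))*75 = (-9/7 + 15)*75 = (96/7)*75 = 7200/7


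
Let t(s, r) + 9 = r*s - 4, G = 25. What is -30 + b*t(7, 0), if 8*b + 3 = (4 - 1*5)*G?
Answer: 31/2 ≈ 15.500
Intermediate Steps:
t(s, r) = -13 + r*s (t(s, r) = -9 + (r*s - 4) = -9 + (-4 + r*s) = -13 + r*s)
b = -7/2 (b = -3/8 + ((4 - 1*5)*25)/8 = -3/8 + ((4 - 5)*25)/8 = -3/8 + (-1*25)/8 = -3/8 + (1/8)*(-25) = -3/8 - 25/8 = -7/2 ≈ -3.5000)
-30 + b*t(7, 0) = -30 - 7*(-13 + 0*7)/2 = -30 - 7*(-13 + 0)/2 = -30 - 7/2*(-13) = -30 + 91/2 = 31/2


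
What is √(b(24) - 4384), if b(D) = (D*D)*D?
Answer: 4*√590 ≈ 97.160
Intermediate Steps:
b(D) = D³ (b(D) = D²*D = D³)
√(b(24) - 4384) = √(24³ - 4384) = √(13824 - 4384) = √9440 = 4*√590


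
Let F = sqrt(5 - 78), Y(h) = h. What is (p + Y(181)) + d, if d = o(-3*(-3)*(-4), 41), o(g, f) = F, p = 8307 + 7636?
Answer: 16124 + I*sqrt(73) ≈ 16124.0 + 8.544*I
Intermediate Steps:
p = 15943
F = I*sqrt(73) (F = sqrt(-73) = I*sqrt(73) ≈ 8.544*I)
o(g, f) = I*sqrt(73)
d = I*sqrt(73) ≈ 8.544*I
(p + Y(181)) + d = (15943 + 181) + I*sqrt(73) = 16124 + I*sqrt(73)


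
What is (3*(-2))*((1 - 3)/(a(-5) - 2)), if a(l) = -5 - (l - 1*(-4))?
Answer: -2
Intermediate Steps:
a(l) = -9 - l (a(l) = -5 - (l + 4) = -5 - (4 + l) = -5 + (-4 - l) = -9 - l)
(3*(-2))*((1 - 3)/(a(-5) - 2)) = (3*(-2))*((1 - 3)/((-9 - 1*(-5)) - 2)) = -(-12)/((-9 + 5) - 2) = -(-12)/(-4 - 2) = -(-12)/(-6) = -(-12)*(-1)/6 = -6*1/3 = -2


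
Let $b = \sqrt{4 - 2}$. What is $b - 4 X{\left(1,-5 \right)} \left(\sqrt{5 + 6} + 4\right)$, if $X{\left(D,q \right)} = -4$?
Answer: $64 + \sqrt{2} + 16 \sqrt{11} \approx 118.48$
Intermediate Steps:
$b = \sqrt{2} \approx 1.4142$
$b - 4 X{\left(1,-5 \right)} \left(\sqrt{5 + 6} + 4\right) = \sqrt{2} - 4 \left(- 4 \left(\sqrt{5 + 6} + 4\right)\right) = \sqrt{2} - 4 \left(- 4 \left(\sqrt{11} + 4\right)\right) = \sqrt{2} - 4 \left(- 4 \left(4 + \sqrt{11}\right)\right) = \sqrt{2} - 4 \left(-16 - 4 \sqrt{11}\right) = \sqrt{2} + \left(64 + 16 \sqrt{11}\right) = 64 + \sqrt{2} + 16 \sqrt{11}$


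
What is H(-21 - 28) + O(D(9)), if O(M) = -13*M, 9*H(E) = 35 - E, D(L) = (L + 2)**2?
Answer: -4691/3 ≈ -1563.7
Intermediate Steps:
D(L) = (2 + L)**2
H(E) = 35/9 - E/9 (H(E) = (35 - E)/9 = 35/9 - E/9)
H(-21 - 28) + O(D(9)) = (35/9 - (-21 - 28)/9) - 13*(2 + 9)**2 = (35/9 - 1/9*(-49)) - 13*11**2 = (35/9 + 49/9) - 13*121 = 28/3 - 1573 = -4691/3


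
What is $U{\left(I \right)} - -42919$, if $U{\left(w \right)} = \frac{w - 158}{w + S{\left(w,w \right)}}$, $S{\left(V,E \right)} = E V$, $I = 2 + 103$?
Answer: $\frac{9012989}{210} \approx 42919.0$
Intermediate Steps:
$I = 105$
$U{\left(w \right)} = \frac{-158 + w}{w + w^{2}}$ ($U{\left(w \right)} = \frac{w - 158}{w + w w} = \frac{-158 + w}{w + w^{2}}$)
$U{\left(I \right)} - -42919 = \frac{-158 + 105}{105 \left(1 + 105\right)} - -42919 = \frac{1}{105} \cdot \frac{1}{106} \left(-53\right) + 42919 = - \frac{1}{210} + 42919 = \frac{9012989}{210}$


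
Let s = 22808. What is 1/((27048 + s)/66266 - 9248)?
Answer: -33133/306389056 ≈ -0.00010814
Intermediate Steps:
1/((27048 + s)/66266 - 9248) = 1/((27048 + 22808)/66266 - 9248) = 1/(49856*(1/66266) - 9248) = 1/(24928/33133 - 9248) = 1/(-306389056/33133) = -33133/306389056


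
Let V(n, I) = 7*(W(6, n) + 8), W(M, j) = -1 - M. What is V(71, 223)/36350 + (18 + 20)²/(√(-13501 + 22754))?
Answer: 7/36350 + 76*√9253/487 ≈ 15.012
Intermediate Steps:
V(n, I) = 7 (V(n, I) = 7*((-1 - 1*6) + 8) = 7*((-1 - 6) + 8) = 7*(-7 + 8) = 7*1 = 7)
V(71, 223)/36350 + (18 + 20)²/(√(-13501 + 22754)) = 7/36350 + (18 + 20)²/(√(-13501 + 22754)) = 7*(1/36350) + 38²/(√9253) = 7/36350 + 1444*(√9253/9253) = 7/36350 + 76*√9253/487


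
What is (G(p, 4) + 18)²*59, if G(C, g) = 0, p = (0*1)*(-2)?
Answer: 19116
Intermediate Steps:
p = 0 (p = 0*(-2) = 0)
(G(p, 4) + 18)²*59 = (0 + 18)²*59 = 18²*59 = 324*59 = 19116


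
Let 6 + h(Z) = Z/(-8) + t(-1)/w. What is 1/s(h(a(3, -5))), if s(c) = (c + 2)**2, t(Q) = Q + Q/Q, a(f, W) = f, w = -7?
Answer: 64/1225 ≈ 0.052245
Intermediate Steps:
t(Q) = 1 + Q (t(Q) = Q + 1 = 1 + Q)
h(Z) = -6 - Z/8 (h(Z) = -6 + (Z/(-8) + (1 - 1)/(-7)) = -6 + (Z*(-1/8) + 0*(-1/7)) = -6 + (-Z/8 + 0) = -6 - Z/8)
s(c) = (2 + c)**2
1/s(h(a(3, -5))) = 1/((2 + (-6 - 1/8*3))**2) = 1/((2 + (-6 - 3/8))**2) = 1/((2 - 51/8)**2) = 1/((-35/8)**2) = 1/(1225/64) = 64/1225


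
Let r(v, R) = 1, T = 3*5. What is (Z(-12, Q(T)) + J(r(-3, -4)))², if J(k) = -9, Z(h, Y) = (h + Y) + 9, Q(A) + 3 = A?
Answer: 0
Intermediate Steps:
T = 15
Q(A) = -3 + A
Z(h, Y) = 9 + Y + h (Z(h, Y) = (Y + h) + 9 = 9 + Y + h)
(Z(-12, Q(T)) + J(r(-3, -4)))² = ((9 + (-3 + 15) - 12) - 9)² = ((9 + 12 - 12) - 9)² = (9 - 9)² = 0² = 0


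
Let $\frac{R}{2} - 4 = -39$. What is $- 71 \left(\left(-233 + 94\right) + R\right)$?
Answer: $14839$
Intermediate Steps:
$R = -70$ ($R = 8 + 2 \left(-39\right) = 8 - 78 = -70$)
$- 71 \left(\left(-233 + 94\right) + R\right) = - 71 \left(\left(-233 + 94\right) - 70\right) = - 71 \left(-139 - 70\right) = \left(-71\right) \left(-209\right) = 14839$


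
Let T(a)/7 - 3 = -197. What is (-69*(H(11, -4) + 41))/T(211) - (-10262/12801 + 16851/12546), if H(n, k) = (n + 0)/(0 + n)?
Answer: 1318301/827798 ≈ 1.5925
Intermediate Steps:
T(a) = -1358 (T(a) = 21 + 7*(-197) = 21 - 1379 = -1358)
H(n, k) = 1 (H(n, k) = n/n = 1)
(-69*(H(11, -4) + 41))/T(211) - (-10262/12801 + 16851/12546) = -69*(1 + 41)/(-1358) - (-10262/12801 + 16851/12546) = -69*42*(-1/1358) - (-10262*1/12801 + 16851*(1/12546)) = -2898*(-1/1358) - (-10262/12801 + 137/102) = 207/97 - 1*4621/8534 = 207/97 - 4621/8534 = 1318301/827798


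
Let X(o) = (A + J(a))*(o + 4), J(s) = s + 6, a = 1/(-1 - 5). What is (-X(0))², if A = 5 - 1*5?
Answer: 4900/9 ≈ 544.44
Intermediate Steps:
A = 0 (A = 5 - 5 = 0)
a = -⅙ (a = 1/(-6) = -⅙ ≈ -0.16667)
J(s) = 6 + s
X(o) = 70/3 + 35*o/6 (X(o) = (0 + (6 - ⅙))*(o + 4) = (0 + 35/6)*(4 + o) = 35*(4 + o)/6 = 70/3 + 35*o/6)
(-X(0))² = (-(70/3 + (35/6)*0))² = (-(70/3 + 0))² = (-1*70/3)² = (-70/3)² = 4900/9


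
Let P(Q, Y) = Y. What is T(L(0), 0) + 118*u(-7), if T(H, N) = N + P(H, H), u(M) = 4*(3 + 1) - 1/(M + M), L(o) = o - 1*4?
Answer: 13247/7 ≈ 1892.4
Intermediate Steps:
L(o) = -4 + o (L(o) = o - 4 = -4 + o)
u(M) = 16 - 1/(2*M) (u(M) = 4*4 - 1/(2*M) = 16 - 1/(2*M))
T(H, N) = H + N (T(H, N) = N + H = H + N)
T(L(0), 0) + 118*u(-7) = ((-4 + 0) + 0) + 118*(16 - ½/(-7)) = (-4 + 0) + 118*(16 - ½*(-⅐)) = -4 + 118*(16 + 1/14) = -4 + 118*(225/14) = -4 + 13275/7 = 13247/7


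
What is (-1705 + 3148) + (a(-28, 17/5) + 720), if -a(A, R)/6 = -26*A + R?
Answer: -11127/5 ≈ -2225.4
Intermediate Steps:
a(A, R) = -6*R + 156*A (a(A, R) = -6*(-26*A + R) = -6*(R - 26*A) = -6*R + 156*A)
(-1705 + 3148) + (a(-28, 17/5) + 720) = (-1705 + 3148) + ((-102/5 + 156*(-28)) + 720) = 1443 + ((-102/5 - 4368) + 720) = 1443 + (-21942/5 + 720) = 1443 - 18342/5 = -11127/5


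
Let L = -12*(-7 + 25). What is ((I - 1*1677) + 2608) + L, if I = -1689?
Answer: -974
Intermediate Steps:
L = -216 (L = -12*18 = -216)
((I - 1*1677) + 2608) + L = ((-1689 - 1*1677) + 2608) - 216 = ((-1689 - 1677) + 2608) - 216 = (-3366 + 2608) - 216 = -758 - 216 = -974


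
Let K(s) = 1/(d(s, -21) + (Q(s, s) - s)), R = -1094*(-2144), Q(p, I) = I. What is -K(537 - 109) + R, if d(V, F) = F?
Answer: 49256257/21 ≈ 2.3455e+6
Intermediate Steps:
R = 2345536
K(s) = -1/21 (K(s) = 1/(-21 + (s - s)) = 1/(-21 + 0) = 1/(-21) = -1/21)
-K(537 - 109) + R = -1*(-1/21) + 2345536 = 1/21 + 2345536 = 49256257/21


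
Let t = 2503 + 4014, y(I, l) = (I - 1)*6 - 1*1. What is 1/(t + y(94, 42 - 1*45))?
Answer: 1/7074 ≈ 0.00014136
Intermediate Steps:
y(I, l) = -7 + 6*I (y(I, l) = (-1 + I)*6 - 1 = (-6 + 6*I) - 1 = -7 + 6*I)
t = 6517
1/(t + y(94, 42 - 1*45)) = 1/(6517 + (-7 + 6*94)) = 1/(6517 + (-7 + 564)) = 1/(6517 + 557) = 1/7074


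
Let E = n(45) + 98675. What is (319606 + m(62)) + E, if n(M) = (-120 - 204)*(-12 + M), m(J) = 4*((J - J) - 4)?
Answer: 407573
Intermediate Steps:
m(J) = -16 (m(J) = 4*(0 - 4) = 4*(-4) = -16)
n(M) = 3888 - 324*M (n(M) = -324*(-12 + M) = 3888 - 324*M)
E = 87983 (E = (3888 - 324*45) + 98675 = (3888 - 14580) + 98675 = -10692 + 98675 = 87983)
(319606 + m(62)) + E = (319606 - 16) + 87983 = 319590 + 87983 = 407573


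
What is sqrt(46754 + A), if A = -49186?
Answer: 8*I*sqrt(38) ≈ 49.315*I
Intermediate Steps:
sqrt(46754 + A) = sqrt(46754 - 49186) = sqrt(-2432) = 8*I*sqrt(38)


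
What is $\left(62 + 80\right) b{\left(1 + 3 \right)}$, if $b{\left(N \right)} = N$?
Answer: $568$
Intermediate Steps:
$\left(62 + 80\right) b{\left(1 + 3 \right)} = \left(62 + 80\right) \left(1 + 3\right) = 142 \cdot 4 = 568$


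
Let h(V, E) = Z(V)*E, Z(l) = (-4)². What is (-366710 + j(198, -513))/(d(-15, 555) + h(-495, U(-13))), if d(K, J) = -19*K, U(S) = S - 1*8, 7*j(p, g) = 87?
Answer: 2566883/357 ≈ 7190.1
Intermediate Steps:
j(p, g) = 87/7 (j(p, g) = (⅐)*87 = 87/7)
Z(l) = 16
U(S) = -8 + S (U(S) = S - 8 = -8 + S)
h(V, E) = 16*E
(-366710 + j(198, -513))/(d(-15, 555) + h(-495, U(-13))) = (-366710 + 87/7)/(-19*(-15) + 16*(-8 - 13)) = -2566883/(7*(285 + 16*(-21))) = -2566883/(7*(285 - 336)) = -2566883/7/(-51) = -2566883/7*(-1/51) = 2566883/357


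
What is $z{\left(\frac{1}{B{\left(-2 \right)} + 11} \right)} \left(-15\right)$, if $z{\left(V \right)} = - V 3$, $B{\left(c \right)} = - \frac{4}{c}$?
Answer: $\frac{45}{13} \approx 3.4615$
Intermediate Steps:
$z{\left(V \right)} = - 3 V$
$z{\left(\frac{1}{B{\left(-2 \right)} + 11} \right)} \left(-15\right) = - \frac{3}{- \frac{4}{-2} + 11} \left(-15\right) = - \frac{3}{\left(-4\right) \left(- \frac{1}{2}\right) + 11} \left(-15\right) = - \frac{3}{2 + 11} \left(-15\right) = - \frac{3}{13} \left(-15\right) = \left(-3\right) \frac{1}{13} \left(-15\right) = \left(- \frac{3}{13}\right) \left(-15\right) = \frac{45}{13}$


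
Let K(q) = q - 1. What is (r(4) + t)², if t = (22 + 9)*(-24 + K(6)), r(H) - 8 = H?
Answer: 332929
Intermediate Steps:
K(q) = -1 + q
r(H) = 8 + H
t = -589 (t = (22 + 9)*(-24 + (-1 + 6)) = 31*(-24 + 5) = 31*(-19) = -589)
(r(4) + t)² = ((8 + 4) - 589)² = (12 - 589)² = (-577)² = 332929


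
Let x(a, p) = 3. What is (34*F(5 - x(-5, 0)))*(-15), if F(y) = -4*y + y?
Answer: 3060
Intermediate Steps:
F(y) = -3*y
(34*F(5 - x(-5, 0)))*(-15) = (34*(-3*(5 - 1*3)))*(-15) = (34*(-3*(5 - 3)))*(-15) = (34*(-3*2))*(-15) = (34*(-6))*(-15) = -204*(-15) = 3060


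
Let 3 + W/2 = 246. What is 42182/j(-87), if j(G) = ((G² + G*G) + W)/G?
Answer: -87377/372 ≈ -234.88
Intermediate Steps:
W = 486 (W = -6 + 2*246 = -6 + 492 = 486)
j(G) = (486 + 2*G²)/G (j(G) = ((G² + G*G) + 486)/G = ((G² + G²) + 486)/G = (2*G² + 486)/G = (486 + 2*G²)/G)
42182/j(-87) = 42182/(2*(-87) + 486/(-87)) = 42182/(-174 + 486*(-1/87)) = 42182/(-174 - 162/29) = 42182/(-5208/29) = 42182*(-29/5208) = -87377/372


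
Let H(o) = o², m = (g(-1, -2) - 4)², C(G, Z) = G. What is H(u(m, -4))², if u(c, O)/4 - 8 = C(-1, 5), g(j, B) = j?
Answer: 614656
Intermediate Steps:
m = 25 (m = (-1 - 4)² = (-5)² = 25)
u(c, O) = 28 (u(c, O) = 32 + 4*(-1) = 32 - 4 = 28)
H(u(m, -4))² = (28²)² = 784² = 614656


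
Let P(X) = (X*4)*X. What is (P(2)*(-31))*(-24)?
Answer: 11904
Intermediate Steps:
P(X) = 4*X² (P(X) = (4*X)*X = 4*X²)
(P(2)*(-31))*(-24) = ((4*2²)*(-31))*(-24) = ((4*4)*(-31))*(-24) = (16*(-31))*(-24) = -496*(-24) = 11904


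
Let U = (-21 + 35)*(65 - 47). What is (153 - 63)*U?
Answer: 22680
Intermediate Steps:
U = 252 (U = 14*18 = 252)
(153 - 63)*U = (153 - 63)*252 = 90*252 = 22680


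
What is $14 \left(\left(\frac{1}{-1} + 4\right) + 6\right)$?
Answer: $126$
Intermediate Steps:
$14 \left(\left(\frac{1}{-1} + 4\right) + 6\right) = 14 \left(\left(-1 + 4\right) + 6\right) = 14 \left(3 + 6\right) = 14 \cdot 9 = 126$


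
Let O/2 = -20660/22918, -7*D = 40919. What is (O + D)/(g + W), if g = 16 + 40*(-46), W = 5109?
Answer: -7445007/4182535 ≈ -1.7800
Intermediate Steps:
D = -40919/7 (D = -1/7*40919 = -40919/7 ≈ -5845.6)
O = -20660/11459 (O = 2*(-20660/22918) = 2*(-20660*1/22918) = 2*(-10330/11459) = -20660/11459 ≈ -1.8029)
g = -1824 (g = 16 - 1840 = -1824)
(O + D)/(g + W) = (-20660/11459 - 40919/7)/(-1824 + 5109) = -67005063/11459/3285 = -67005063/11459*1/3285 = -7445007/4182535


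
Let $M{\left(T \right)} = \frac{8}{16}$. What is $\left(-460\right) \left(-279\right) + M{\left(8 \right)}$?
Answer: $\frac{256681}{2} \approx 1.2834 \cdot 10^{5}$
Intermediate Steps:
$M{\left(T \right)} = \frac{1}{2}$ ($M{\left(T \right)} = 8 \cdot \frac{1}{16} = \frac{1}{2}$)
$\left(-460\right) \left(-279\right) + M{\left(8 \right)} = \left(-460\right) \left(-279\right) + \frac{1}{2} = 128340 + \frac{1}{2} = \frac{256681}{2}$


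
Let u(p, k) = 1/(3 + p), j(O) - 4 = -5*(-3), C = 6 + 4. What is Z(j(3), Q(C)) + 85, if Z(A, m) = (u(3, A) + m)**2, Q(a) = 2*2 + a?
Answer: 10285/36 ≈ 285.69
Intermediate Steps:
C = 10
Q(a) = 4 + a
j(O) = 19 (j(O) = 4 - 5*(-3) = 4 + 15 = 19)
Z(A, m) = (1/6 + m)**2 (Z(A, m) = (1/(3 + 3) + m)**2 = (1/6 + m)**2)
Z(j(3), Q(C)) + 85 = (1 + 6*(4 + 10))**2/36 + 85 = (1 + 6*14)**2/36 + 85 = (1 + 84)**2/36 + 85 = (1/36)*85**2 + 85 = (1/36)*7225 + 85 = 7225/36 + 85 = 10285/36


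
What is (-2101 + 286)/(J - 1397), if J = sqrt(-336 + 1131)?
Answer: 2535555/1950814 + 1815*sqrt(795)/1950814 ≈ 1.3260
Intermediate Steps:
J = sqrt(795) ≈ 28.196
(-2101 + 286)/(J - 1397) = (-2101 + 286)/(sqrt(795) - 1397) = -1815/(-1397 + sqrt(795))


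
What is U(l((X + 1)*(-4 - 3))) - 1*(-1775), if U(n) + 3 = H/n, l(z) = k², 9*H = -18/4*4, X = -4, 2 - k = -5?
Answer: 86826/49 ≈ 1772.0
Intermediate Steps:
k = 7 (k = 2 - 1*(-5) = 2 + 5 = 7)
H = -2 (H = (-18/4*4)/9 = (-3*3/2*4)/9 = (-9/2*4)/9 = (⅑)*(-18) = -2)
l(z) = 49 (l(z) = 7² = 49)
U(n) = -3 - 2/n
U(l((X + 1)*(-4 - 3))) - 1*(-1775) = (-3 - 2/49) - 1*(-1775) = (-3 - 2*1/49) + 1775 = (-3 - 2/49) + 1775 = -149/49 + 1775 = 86826/49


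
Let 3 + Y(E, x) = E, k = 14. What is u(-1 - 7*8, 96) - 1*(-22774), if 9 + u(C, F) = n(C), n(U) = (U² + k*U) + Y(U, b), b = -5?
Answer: 25156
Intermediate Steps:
Y(E, x) = -3 + E
n(U) = -3 + U² + 15*U (n(U) = (U² + 14*U) + (-3 + U) = -3 + U² + 15*U)
u(C, F) = -12 + C² + 15*C (u(C, F) = -9 + (-3 + C² + 15*C) = -12 + C² + 15*C)
u(-1 - 7*8, 96) - 1*(-22774) = (-12 + (-1 - 7*8)² + 15*(-1 - 7*8)) - 1*(-22774) = (-12 + (-1 - 56)² + 15*(-1 - 56)) + 22774 = (-12 + (-57)² + 15*(-57)) + 22774 = (-12 + 3249 - 855) + 22774 = 2382 + 22774 = 25156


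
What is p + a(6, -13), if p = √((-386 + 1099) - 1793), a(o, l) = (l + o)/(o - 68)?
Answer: 7/62 + 6*I*√30 ≈ 0.1129 + 32.863*I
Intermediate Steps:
a(o, l) = (l + o)/(-68 + o)
p = 6*I*√30 (p = √(713 - 1793) = √(-1080) = 6*I*√30 ≈ 32.863*I)
p + a(6, -13) = 6*I*√30 + (-13 + 6)/(-68 + 6) = 6*I*√30 - 7/(-62) = 6*I*√30 - 1/62*(-7) = 6*I*√30 + 7/62 = 7/62 + 6*I*√30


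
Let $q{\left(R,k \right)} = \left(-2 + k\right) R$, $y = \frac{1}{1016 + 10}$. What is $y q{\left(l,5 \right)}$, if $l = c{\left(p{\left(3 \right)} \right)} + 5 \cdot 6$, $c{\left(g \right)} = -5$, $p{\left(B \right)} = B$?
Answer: $\frac{25}{342} \approx 0.073099$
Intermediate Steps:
$y = \frac{1}{1026} \approx 0.00097466$
$l = 25$ ($l = -5 + 5 \cdot 6 = -5 + 30 = 25$)
$q{\left(R,k \right)} = R \left(-2 + k\right)$
$y q{\left(l,5 \right)} = \frac{25 \left(-2 + 5\right)}{1026} = \frac{25 \cdot 3}{1026} = \frac{1}{1026} \cdot 75 = \frac{25}{342}$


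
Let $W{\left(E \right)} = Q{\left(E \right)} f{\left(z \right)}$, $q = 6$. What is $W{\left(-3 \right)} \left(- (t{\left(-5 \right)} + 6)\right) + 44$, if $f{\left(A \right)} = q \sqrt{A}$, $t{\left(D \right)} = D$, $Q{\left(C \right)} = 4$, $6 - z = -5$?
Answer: $44 - 24 \sqrt{11} \approx -35.599$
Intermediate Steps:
$z = 11$ ($z = 6 - -5 = 6 + 5 = 11$)
$f{\left(A \right)} = 6 \sqrt{A}$
$W{\left(E \right)} = 24 \sqrt{11}$ ($W{\left(E \right)} = 4 \cdot 6 \sqrt{11} = 24 \sqrt{11}$)
$W{\left(-3 \right)} \left(- (t{\left(-5 \right)} + 6)\right) + 44 = 24 \sqrt{11} \left(- (-5 + 6)\right) + 44 = 24 \sqrt{11} \left(\left(-1\right) 1\right) + 44 = 24 \sqrt{11} \left(-1\right) + 44 = - 24 \sqrt{11} + 44 = 44 - 24 \sqrt{11}$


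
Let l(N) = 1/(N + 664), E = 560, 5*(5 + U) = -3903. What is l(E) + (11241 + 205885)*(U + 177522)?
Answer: 234849293628773/6120 ≈ 3.8374e+10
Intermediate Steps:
U = -3928/5 (U = -5 + (⅕)*(-3903) = -5 - 3903/5 = -3928/5 ≈ -785.60)
l(N) = 1/(664 + N)
l(E) + (11241 + 205885)*(U + 177522) = 1/(664 + 560) + (11241 + 205885)*(-3928/5 + 177522) = 1/1224 + 217126*(883682/5) = 1/1224 + 191870337932/5 = 234849293628773/6120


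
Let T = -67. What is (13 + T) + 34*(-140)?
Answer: -4814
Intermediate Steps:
(13 + T) + 34*(-140) = (13 - 67) + 34*(-140) = -54 - 4760 = -4814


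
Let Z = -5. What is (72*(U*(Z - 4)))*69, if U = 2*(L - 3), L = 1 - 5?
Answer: 625968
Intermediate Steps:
L = -4
U = -14 (U = 2*(-4 - 3) = 2*(-7) = -14)
(72*(U*(Z - 4)))*69 = (72*(-14*(-5 - 4)))*69 = (72*(-14*(-9)))*69 = (72*126)*69 = 9072*69 = 625968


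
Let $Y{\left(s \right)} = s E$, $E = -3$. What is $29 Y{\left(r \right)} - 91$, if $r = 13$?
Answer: $-1222$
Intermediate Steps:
$Y{\left(s \right)} = - 3 s$ ($Y{\left(s \right)} = s \left(-3\right) = - 3 s$)
$29 Y{\left(r \right)} - 91 = 29 \left(\left(-3\right) 13\right) - 91 = 29 \left(-39\right) - 91 = -1131 - 91 = -1222$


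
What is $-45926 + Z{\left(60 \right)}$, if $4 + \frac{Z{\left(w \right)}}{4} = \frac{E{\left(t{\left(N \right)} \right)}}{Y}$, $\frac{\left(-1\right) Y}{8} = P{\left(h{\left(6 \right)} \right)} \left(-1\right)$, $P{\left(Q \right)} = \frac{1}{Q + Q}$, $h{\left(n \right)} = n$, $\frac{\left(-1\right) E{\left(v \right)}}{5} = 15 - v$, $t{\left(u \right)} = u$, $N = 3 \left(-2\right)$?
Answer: $-46572$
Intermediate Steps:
$N = -6$
$E{\left(v \right)} = -75 + 5 v$ ($E{\left(v \right)} = - 5 \left(15 - v\right) = -75 + 5 v$)
$P{\left(Q \right)} = \frac{1}{2 Q}$
$Y = \frac{2}{3}$ ($Y = - 8 \frac{1}{2 \cdot 6} \left(-1\right) = - 8 \cdot \frac{1}{2} \cdot \frac{1}{6} \left(-1\right) = - 8 \cdot \frac{1}{12} \left(-1\right) = \left(-8\right) \left(- \frac{1}{12}\right) = \frac{2}{3} \approx 0.66667$)
$Z{\left(w \right)} = -646$ ($Z{\left(w \right)} = -16 + 4 \frac{-75 + 5 \left(-6\right)}{\frac{2}{3}} = -16 + 4 \left(-75 - 30\right) \frac{3}{2} = -16 + 4 \left(\left(-105\right) \frac{3}{2}\right) = -16 + 4 \left(- \frac{315}{2}\right) = -16 - 630 = -646$)
$-45926 + Z{\left(60 \right)} = -45926 - 646 = -46572$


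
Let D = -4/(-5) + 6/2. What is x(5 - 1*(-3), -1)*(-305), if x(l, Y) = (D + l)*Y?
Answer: 3599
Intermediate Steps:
D = 19/5 (D = -4*(-⅕) + 6*(½) = ⅘ + 3 = 19/5 ≈ 3.8000)
x(l, Y) = Y*(19/5 + l) (x(l, Y) = (19/5 + l)*Y = Y*(19/5 + l))
x(5 - 1*(-3), -1)*(-305) = ((⅕)*(-1)*(19 + 5*(5 - 1*(-3))))*(-305) = ((⅕)*(-1)*(19 + 5*(5 + 3)))*(-305) = ((⅕)*(-1)*(19 + 5*8))*(-305) = ((⅕)*(-1)*(19 + 40))*(-305) = ((⅕)*(-1)*59)*(-305) = -59/5*(-305) = 3599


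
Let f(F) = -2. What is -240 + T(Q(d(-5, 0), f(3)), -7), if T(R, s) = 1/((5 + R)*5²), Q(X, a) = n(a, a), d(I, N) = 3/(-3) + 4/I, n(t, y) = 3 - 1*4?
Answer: -23999/100 ≈ -239.99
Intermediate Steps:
n(t, y) = -1 (n(t, y) = 3 - 4 = -1)
d(I, N) = -1 + 4/I (d(I, N) = 3*(-⅓) + 4/I = -1 + 4/I)
Q(X, a) = -1
T(R, s) = 1/(125 + 25*R) (T(R, s) = 1/((5 + R)*25) = 1/(125 + 25*R))
-240 + T(Q(d(-5, 0), f(3)), -7) = -240 + 1/(25*(5 - 1)) = -240 + (1/25)/4 = -240 + (1/25)*(¼) = -240 + 1/100 = -23999/100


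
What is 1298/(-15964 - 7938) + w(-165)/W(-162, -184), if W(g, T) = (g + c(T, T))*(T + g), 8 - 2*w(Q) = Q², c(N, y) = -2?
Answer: -398924079/1356295088 ≈ -0.29413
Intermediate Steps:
w(Q) = 4 - Q²/2
W(g, T) = (-2 + g)*(T + g) (W(g, T) = (g - 2)*(T + g) = (-2 + g)*(T + g))
1298/(-15964 - 7938) + w(-165)/W(-162, -184) = 1298/(-15964 - 7938) + (4 - ½*(-165)²)/((-162)² - 2*(-184) - 2*(-162) - 184*(-162)) = 1298/(-23902) + (4 - ½*27225)/(26244 + 368 + 324 + 29808) = 1298*(-1/23902) + (4 - 27225/2)/56744 = -649/11951 - 27217/2*1/56744 = -649/11951 - 27217/113488 = -398924079/1356295088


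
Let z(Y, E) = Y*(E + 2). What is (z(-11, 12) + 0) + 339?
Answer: 185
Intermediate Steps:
z(Y, E) = Y*(2 + E)
(z(-11, 12) + 0) + 339 = (-11*(2 + 12) + 0) + 339 = (-11*14 + 0) + 339 = (-154 + 0) + 339 = -154 + 339 = 185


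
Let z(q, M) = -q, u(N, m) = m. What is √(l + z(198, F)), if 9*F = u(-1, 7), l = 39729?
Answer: √39531 ≈ 198.82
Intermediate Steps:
F = 7/9 (F = (⅑)*7 = 7/9 ≈ 0.77778)
√(l + z(198, F)) = √(39729 - 1*198) = √(39729 - 198) = √39531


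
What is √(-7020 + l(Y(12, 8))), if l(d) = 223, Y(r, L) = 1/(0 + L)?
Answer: I*√6797 ≈ 82.444*I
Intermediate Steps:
Y(r, L) = 1/L
√(-7020 + l(Y(12, 8))) = √(-7020 + 223) = √(-6797) = I*√6797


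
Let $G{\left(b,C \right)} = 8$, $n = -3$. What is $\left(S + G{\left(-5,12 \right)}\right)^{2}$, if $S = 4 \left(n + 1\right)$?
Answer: $0$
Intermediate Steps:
$S = -8$ ($S = 4 \left(-3 + 1\right) = 4 \left(-2\right) = -8$)
$\left(S + G{\left(-5,12 \right)}\right)^{2} = \left(-8 + 8\right)^{2} = 0^{2} = 0$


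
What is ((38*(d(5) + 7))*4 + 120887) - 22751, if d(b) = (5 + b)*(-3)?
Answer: 94640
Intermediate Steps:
d(b) = -15 - 3*b
((38*(d(5) + 7))*4 + 120887) - 22751 = ((38*((-15 - 3*5) + 7))*4 + 120887) - 22751 = ((38*((-15 - 15) + 7))*4 + 120887) - 22751 = ((38*(-30 + 7))*4 + 120887) - 22751 = ((38*(-23))*4 + 120887) - 22751 = (-874*4 + 120887) - 22751 = (-3496 + 120887) - 22751 = 117391 - 22751 = 94640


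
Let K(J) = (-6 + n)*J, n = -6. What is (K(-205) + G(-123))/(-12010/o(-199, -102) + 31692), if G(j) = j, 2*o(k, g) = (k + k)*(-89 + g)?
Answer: 88827033/1204569218 ≈ 0.073742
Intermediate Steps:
o(k, g) = k*(-89 + g) (o(k, g) = ((k + k)*(-89 + g))/2 = ((2*k)*(-89 + g))/2 = (2*k*(-89 + g))/2 = k*(-89 + g))
K(J) = -12*J (K(J) = (-6 - 6)*J = -12*J)
(K(-205) + G(-123))/(-12010/o(-199, -102) + 31692) = (-12*(-205) - 123)/(-12010*(-1/(199*(-89 - 102))) + 31692) = (2460 - 123)/(-12010/((-199*(-191))) + 31692) = 2337/(-12010/38009 + 31692) = 2337/(1204569218/38009) = 2337*(38009/1204569218) = 88827033/1204569218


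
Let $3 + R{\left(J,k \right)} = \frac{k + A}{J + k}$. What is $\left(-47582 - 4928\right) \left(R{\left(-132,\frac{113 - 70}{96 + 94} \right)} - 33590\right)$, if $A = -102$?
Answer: $\frac{44163462196040}{25037} \approx 1.7639 \cdot 10^{9}$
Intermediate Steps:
$R{\left(J,k \right)} = -3 + \frac{-102 + k}{J + k}$ ($R{\left(J,k \right)} = -3 + \frac{k - 102}{J + k} = -3 + \frac{-102 + k}{J + k}$)
$\left(-47582 - 4928\right) \left(R{\left(-132,\frac{113 - 70}{96 + 94} \right)} - 33590\right) = \left(-47582 - 4928\right) \left(\frac{-102 - -396 - 2 \frac{113 - 70}{96 + 94}}{-132 + \frac{113 - 70}{96 + 94}} - 33590\right) = - 52510 \left(\frac{-102 + 396 - 2 \cdot \frac{43}{190}}{-132 + \frac{43}{190}} - 33590\right) = - 52510 \left(\frac{-102 + 396 - 2 \cdot 43 \cdot \frac{1}{190}}{-132 + 43 \cdot \frac{1}{190}} - 33590\right) = - 52510 \left(\frac{-102 + 396 - \frac{43}{95}}{-132 + \frac{43}{190}} - 33590\right) = - 52510 \left(\frac{-102 + 396 - \frac{43}{95}}{- \frac{25037}{190}} - 33590\right) = - 52510 \left(\left(- \frac{190}{25037}\right) \frac{27887}{95} - 33590\right) = - 52510 \left(- \frac{55774}{25037} - 33590\right) = \left(-52510\right) \left(- \frac{841048604}{25037}\right) = \frac{44163462196040}{25037}$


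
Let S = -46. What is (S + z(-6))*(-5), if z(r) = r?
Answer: 260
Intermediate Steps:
(S + z(-6))*(-5) = (-46 - 6)*(-5) = -52*(-5) = 260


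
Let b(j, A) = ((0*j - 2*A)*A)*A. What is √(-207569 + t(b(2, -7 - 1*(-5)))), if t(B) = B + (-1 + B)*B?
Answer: I*√207313 ≈ 455.32*I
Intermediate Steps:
b(j, A) = -2*A³ (b(j, A) = ((0 - 2*A)*A)*A = ((-2*A)*A)*A = (-2*A²)*A = -2*A³)
t(B) = B + B*(-1 + B)
√(-207569 + t(b(2, -7 - 1*(-5)))) = √(-207569 + (-2*(-7 - 1*(-5))³)²) = √(-207569 + (-2*(-7 + 5)³)²) = √(-207569 + (-2*(-2)³)²) = √(-207569 + (-2*(-8))²) = √(-207569 + 16²) = √(-207569 + 256) = √(-207313) = I*√207313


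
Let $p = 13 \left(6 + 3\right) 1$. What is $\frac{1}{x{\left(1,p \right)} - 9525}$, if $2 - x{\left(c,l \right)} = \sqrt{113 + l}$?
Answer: $- \frac{9523}{90687299} + \frac{\sqrt{230}}{90687299} \approx -0.00010484$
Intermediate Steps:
$p = 117$ ($p = 13 \cdot 9 \cdot 1 = 13 \cdot 9 = 117$)
$x{\left(c,l \right)} = 2 - \sqrt{113 + l}$
$\frac{1}{x{\left(1,p \right)} - 9525} = \frac{1}{\left(2 - \sqrt{113 + 117}\right) - 9525} = \frac{1}{\left(2 - \sqrt{230}\right) - 9525} = \frac{1}{-9523 - \sqrt{230}}$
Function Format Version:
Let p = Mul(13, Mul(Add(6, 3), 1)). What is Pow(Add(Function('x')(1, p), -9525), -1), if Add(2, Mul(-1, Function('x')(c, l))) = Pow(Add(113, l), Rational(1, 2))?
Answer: Add(Rational(-9523, 90687299), Mul(Rational(1, 90687299), Pow(230, Rational(1, 2)))) ≈ -0.00010484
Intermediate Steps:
p = 117 (p = Mul(13, Mul(9, 1)) = Mul(13, 9) = 117)
Function('x')(c, l) = Add(2, Mul(-1, Pow(Add(113, l), Rational(1, 2))))
Pow(Add(Function('x')(1, p), -9525), -1) = Pow(Add(Add(2, Mul(-1, Pow(Add(113, 117), Rational(1, 2)))), -9525), -1) = Pow(Add(Add(2, Mul(-1, Pow(230, Rational(1, 2)))), -9525), -1) = Pow(Add(-9523, Mul(-1, Pow(230, Rational(1, 2)))), -1)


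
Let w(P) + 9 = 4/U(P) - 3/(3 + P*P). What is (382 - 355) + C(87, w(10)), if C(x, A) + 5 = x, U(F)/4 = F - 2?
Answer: 109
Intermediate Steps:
U(F) = -8 + 4*F (U(F) = 4*(F - 2) = 4*(-2 + F) = -8 + 4*F)
w(P) = -9 - 3/(3 + P**2) + 4/(-8 + 4*P) (w(P) = -9 + (4/(-8 + 4*P) - 3/(3 + P*P)) = -9 + (4/(-8 + 4*P) - 3/(3 + P**2)) = -9 + (-3/(3 + P**2) + 4/(-8 + 4*P)) = -9 - 3/(3 + P**2) + 4/(-8 + 4*P))
C(x, A) = -5 + x
(382 - 355) + C(87, w(10)) = (382 - 355) + (-5 + 87) = 27 + 82 = 109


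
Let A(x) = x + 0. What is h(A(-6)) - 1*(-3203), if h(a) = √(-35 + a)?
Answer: 3203 + I*√41 ≈ 3203.0 + 6.4031*I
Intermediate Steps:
A(x) = x
h(A(-6)) - 1*(-3203) = √(-35 - 6) - 1*(-3203) = √(-41) + 3203 = I*√41 + 3203 = 3203 + I*√41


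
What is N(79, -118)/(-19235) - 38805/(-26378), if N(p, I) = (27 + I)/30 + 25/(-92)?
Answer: 515085935779/350092772700 ≈ 1.4713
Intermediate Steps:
N(p, I) = 289/460 + I/30 (N(p, I) = (27 + I)*(1/30) + 25*(-1/92) = (9/10 + I/30) - 25/92 = 289/460 + I/30)
N(79, -118)/(-19235) - 38805/(-26378) = (289/460 + (1/30)*(-118))/(-19235) - 38805/(-26378) = (289/460 - 59/15)*(-1/19235) - 38805*(-1/26378) = -4561/1380*(-1/19235) + 38805/26378 = 4561/26544300 + 38805/26378 = 515085935779/350092772700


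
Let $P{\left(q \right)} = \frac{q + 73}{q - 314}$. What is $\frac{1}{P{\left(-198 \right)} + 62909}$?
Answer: $\frac{512}{32209533} \approx 1.5896 \cdot 10^{-5}$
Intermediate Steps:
$P{\left(q \right)} = \frac{73 + q}{-314 + q}$
$\frac{1}{P{\left(-198 \right)} + 62909} = \frac{1}{\frac{73 - 198}{-314 - 198} + 62909} = \frac{1}{\frac{1}{-512} \left(-125\right) + 62909} = \frac{1}{\left(- \frac{1}{512}\right) \left(-125\right) + 62909} = \frac{1}{\frac{125}{512} + 62909} = \frac{1}{\frac{32209533}{512}} = \frac{512}{32209533}$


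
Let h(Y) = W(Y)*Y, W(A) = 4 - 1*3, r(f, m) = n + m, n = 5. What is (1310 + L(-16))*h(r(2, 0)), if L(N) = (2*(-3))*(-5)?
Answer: 6700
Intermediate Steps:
r(f, m) = 5 + m
L(N) = 30 (L(N) = -6*(-5) = 30)
W(A) = 1 (W(A) = 4 - 3 = 1)
h(Y) = Y (h(Y) = 1*Y = Y)
(1310 + L(-16))*h(r(2, 0)) = (1310 + 30)*(5 + 0) = 1340*5 = 6700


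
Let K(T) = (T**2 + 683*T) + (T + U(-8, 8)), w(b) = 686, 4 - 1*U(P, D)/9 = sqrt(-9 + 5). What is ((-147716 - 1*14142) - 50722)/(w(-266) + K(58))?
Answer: -14355055/2954881 - 5905*I/2954881 ≈ -4.8581 - 0.0019984*I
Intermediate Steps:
U(P, D) = 36 - 18*I (U(P, D) = 36 - 9*sqrt(-9 + 5) = 36 - 18*I)
K(T) = 36 + T**2 - 18*I + 684*T (K(T) = (T**2 + 683*T) + (T + (36 - 18*I)) = (T**2 + 683*T) + (36 + T - 18*I) = 36 + T**2 - 18*I + 684*T)
((-147716 - 1*14142) - 50722)/(w(-266) + K(58)) = ((-147716 - 1*14142) - 50722)/(686 + (36 + 58**2 - 18*I + 684*58)) = ((-147716 - 14142) - 50722)/(686 + (36 + 3364 - 18*I + 39672)) = (-161858 - 50722)/(686 + (43072 - 18*I)) = -212580*(43758 + 18*I)/1914762888 = -5905*(43758 + 18*I)/53187858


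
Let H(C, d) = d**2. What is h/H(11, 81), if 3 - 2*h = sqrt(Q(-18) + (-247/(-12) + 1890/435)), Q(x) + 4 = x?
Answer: 1/4374 - sqrt(88653)/2283228 ≈ 9.8218e-5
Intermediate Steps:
Q(x) = -4 + x
h = 3/2 - sqrt(88653)/348 (h = 3/2 - sqrt((-4 - 18) + (-247/(-12) + 1890/435))/2 = 3/2 - sqrt(-22 + (-247*(-1/12) + 1890*(1/435)))/2 = 3/2 - sqrt(-22 + (247/12 + 126/29))/2 = 3/2 - sqrt(-22 + 8675/348)/2 = 3/2 - sqrt(88653)/348 ≈ 0.64441)
h/H(11, 81) = (3/2 - sqrt(88653)/348)/(81**2) = (3/2 - sqrt(88653)/348)/6561 = (3/2 - sqrt(88653)/348)*(1/6561) = 1/4374 - sqrt(88653)/2283228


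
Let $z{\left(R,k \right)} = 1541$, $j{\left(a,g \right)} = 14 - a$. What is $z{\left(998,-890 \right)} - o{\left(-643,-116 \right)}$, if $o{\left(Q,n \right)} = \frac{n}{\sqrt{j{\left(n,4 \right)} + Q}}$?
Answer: $1541 - \frac{116 i \sqrt{57}}{171} \approx 1541.0 - 5.1215 i$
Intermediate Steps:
$o{\left(Q,n \right)} = \frac{n}{\sqrt{14 + Q - n}}$ ($o{\left(Q,n \right)} = \frac{n}{\sqrt{\left(14 - n\right) + Q}} = \frac{n}{\sqrt{14 + Q - n}}$)
$z{\left(998,-890 \right)} - o{\left(-643,-116 \right)} = 1541 - - \frac{116}{\sqrt{14 - 643 - -116}} = 1541 - - \frac{116}{\sqrt{14 - 643 + 116}} = 1541 - - \frac{116}{3 i \sqrt{57}} = 1541 - - 116 \left(- \frac{i \sqrt{57}}{171}\right) = 1541 - \frac{116 i \sqrt{57}}{171}$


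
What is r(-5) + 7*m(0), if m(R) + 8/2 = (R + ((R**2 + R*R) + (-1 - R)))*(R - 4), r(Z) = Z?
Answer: -5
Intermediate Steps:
m(R) = -4 + (-1 + 2*R**2)*(-4 + R) (m(R) = -4 + (R + ((R**2 + R*R) + (-1 - R)))*(R - 4) = -4 + (R + ((R**2 + R**2) + (-1 - R)))*(-4 + R) = -4 + (R + (2*R**2 + (-1 - R)))*(-4 + R) = -4 + (R + (-1 - R + 2*R**2))*(-4 + R) = -4 + (-1 + 2*R**2)*(-4 + R))
r(-5) + 7*m(0) = -5 + 7*(0*(-1 - 8*0 + 2*0**2)) = -5 + 7*(0*(-1 + 0 + 2*0)) = -5 + 7*(0*(-1 + 0 + 0)) = -5 + 7*(0*(-1)) = -5 + 7*0 = -5 + 0 = -5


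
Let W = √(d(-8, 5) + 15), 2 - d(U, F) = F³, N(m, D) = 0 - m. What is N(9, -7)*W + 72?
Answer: 72 - 54*I*√3 ≈ 72.0 - 93.531*I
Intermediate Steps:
N(m, D) = -m
d(U, F) = 2 - F³
W = 6*I*√3 (W = √((2 - 1*5³) + 15) = √((2 - 1*125) + 15) = √((2 - 125) + 15) = √(-123 + 15) = √(-108) = 6*I*√3 ≈ 10.392*I)
N(9, -7)*W + 72 = (-1*9)*(6*I*√3) + 72 = -54*I*√3 + 72 = 72 - 54*I*√3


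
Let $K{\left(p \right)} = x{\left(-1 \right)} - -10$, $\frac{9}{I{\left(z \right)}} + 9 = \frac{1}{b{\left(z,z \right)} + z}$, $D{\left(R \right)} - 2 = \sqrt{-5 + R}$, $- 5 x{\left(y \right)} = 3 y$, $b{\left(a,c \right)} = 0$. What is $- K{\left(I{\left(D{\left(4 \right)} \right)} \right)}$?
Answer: $- \frac{53}{5} \approx -10.6$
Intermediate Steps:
$x{\left(y \right)} = - \frac{3 y}{5}$
$D{\left(R \right)} = 2 + \sqrt{-5 + R}$
$I{\left(z \right)} = \frac{9}{-9 + \frac{1}{z}}$ ($I{\left(z \right)} = \frac{9}{-9 + \frac{1}{0 + z}} = \frac{9}{-9 + \frac{1}{z}}$)
$K{\left(p \right)} = \frac{53}{5}$ ($K{\left(p \right)} = \left(- \frac{3}{5}\right) \left(-1\right) - -10 = \frac{3}{5} + 10 = \frac{53}{5}$)
$- K{\left(I{\left(D{\left(4 \right)} \right)} \right)} = \left(-1\right) \frac{53}{5} = - \frac{53}{5}$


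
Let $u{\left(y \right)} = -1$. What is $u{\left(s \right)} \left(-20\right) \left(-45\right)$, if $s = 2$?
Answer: $-900$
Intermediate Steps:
$u{\left(s \right)} \left(-20\right) \left(-45\right) = \left(-1\right) \left(-20\right) \left(-45\right) = 20 \left(-45\right) = -900$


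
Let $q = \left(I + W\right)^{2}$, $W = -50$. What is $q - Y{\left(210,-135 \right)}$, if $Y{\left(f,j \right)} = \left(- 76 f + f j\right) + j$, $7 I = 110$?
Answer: $\frac{2235405}{49} \approx 45621.0$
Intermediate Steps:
$I = \frac{110}{7}$ ($I = \frac{1}{7} \cdot 110 = \frac{110}{7} \approx 15.714$)
$Y{\left(f,j \right)} = j - 76 f + f j$
$q = \frac{57600}{49}$ ($q = \left(\frac{110}{7} - 50\right)^{2} = \left(- \frac{240}{7}\right)^{2} = \frac{57600}{49} \approx 1175.5$)
$q - Y{\left(210,-135 \right)} = \frac{57600}{49} - \left(-135 - 15960 + 210 \left(-135\right)\right) = \frac{57600}{49} - \left(-135 - 15960 - 28350\right) = \frac{57600}{49} - -44445 = \frac{57600}{49} + 44445 = \frac{2235405}{49}$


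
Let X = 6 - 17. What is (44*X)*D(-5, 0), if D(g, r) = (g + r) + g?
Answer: 4840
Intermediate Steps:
D(g, r) = r + 2*g
X = -11
(44*X)*D(-5, 0) = (44*(-11))*(0 + 2*(-5)) = -484*(0 - 10) = -484*(-10) = 4840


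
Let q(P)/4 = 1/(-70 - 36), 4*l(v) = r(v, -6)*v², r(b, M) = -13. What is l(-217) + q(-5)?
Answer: -32444329/212 ≈ -1.5304e+5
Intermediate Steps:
l(v) = -13*v²/4 (l(v) = (-13*v²)/4 = -13*v²/4)
q(P) = -2/53 (q(P) = 4/(-70 - 36) = 4/(-106) = 4*(-1/106) = -2/53)
l(-217) + q(-5) = -13/4*(-217)² - 2/53 = -13/4*47089 - 2/53 = -612157/4 - 2/53 = -32444329/212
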